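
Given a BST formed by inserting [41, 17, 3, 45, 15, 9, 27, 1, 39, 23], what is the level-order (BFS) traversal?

Tree insertion order: [41, 17, 3, 45, 15, 9, 27, 1, 39, 23]
Tree (level-order array): [41, 17, 45, 3, 27, None, None, 1, 15, 23, 39, None, None, 9]
BFS from the root, enqueuing left then right child of each popped node:
  queue [41] -> pop 41, enqueue [17, 45], visited so far: [41]
  queue [17, 45] -> pop 17, enqueue [3, 27], visited so far: [41, 17]
  queue [45, 3, 27] -> pop 45, enqueue [none], visited so far: [41, 17, 45]
  queue [3, 27] -> pop 3, enqueue [1, 15], visited so far: [41, 17, 45, 3]
  queue [27, 1, 15] -> pop 27, enqueue [23, 39], visited so far: [41, 17, 45, 3, 27]
  queue [1, 15, 23, 39] -> pop 1, enqueue [none], visited so far: [41, 17, 45, 3, 27, 1]
  queue [15, 23, 39] -> pop 15, enqueue [9], visited so far: [41, 17, 45, 3, 27, 1, 15]
  queue [23, 39, 9] -> pop 23, enqueue [none], visited so far: [41, 17, 45, 3, 27, 1, 15, 23]
  queue [39, 9] -> pop 39, enqueue [none], visited so far: [41, 17, 45, 3, 27, 1, 15, 23, 39]
  queue [9] -> pop 9, enqueue [none], visited so far: [41, 17, 45, 3, 27, 1, 15, 23, 39, 9]
Result: [41, 17, 45, 3, 27, 1, 15, 23, 39, 9]


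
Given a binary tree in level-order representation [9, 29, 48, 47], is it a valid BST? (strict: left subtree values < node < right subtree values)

Level-order array: [9, 29, 48, 47]
Validate using subtree bounds (lo, hi): at each node, require lo < value < hi,
then recurse left with hi=value and right with lo=value.
Preorder trace (stopping at first violation):
  at node 9 with bounds (-inf, +inf): OK
  at node 29 with bounds (-inf, 9): VIOLATION
Node 29 violates its bound: not (-inf < 29 < 9).
Result: Not a valid BST


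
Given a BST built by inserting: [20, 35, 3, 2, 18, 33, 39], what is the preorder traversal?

Tree insertion order: [20, 35, 3, 2, 18, 33, 39]
Tree (level-order array): [20, 3, 35, 2, 18, 33, 39]
Preorder traversal: [20, 3, 2, 18, 35, 33, 39]


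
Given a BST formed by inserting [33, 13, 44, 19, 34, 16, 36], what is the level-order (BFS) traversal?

Tree insertion order: [33, 13, 44, 19, 34, 16, 36]
Tree (level-order array): [33, 13, 44, None, 19, 34, None, 16, None, None, 36]
BFS from the root, enqueuing left then right child of each popped node:
  queue [33] -> pop 33, enqueue [13, 44], visited so far: [33]
  queue [13, 44] -> pop 13, enqueue [19], visited so far: [33, 13]
  queue [44, 19] -> pop 44, enqueue [34], visited so far: [33, 13, 44]
  queue [19, 34] -> pop 19, enqueue [16], visited so far: [33, 13, 44, 19]
  queue [34, 16] -> pop 34, enqueue [36], visited so far: [33, 13, 44, 19, 34]
  queue [16, 36] -> pop 16, enqueue [none], visited so far: [33, 13, 44, 19, 34, 16]
  queue [36] -> pop 36, enqueue [none], visited so far: [33, 13, 44, 19, 34, 16, 36]
Result: [33, 13, 44, 19, 34, 16, 36]


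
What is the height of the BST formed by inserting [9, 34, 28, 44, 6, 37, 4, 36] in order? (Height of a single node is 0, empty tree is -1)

Insertion order: [9, 34, 28, 44, 6, 37, 4, 36]
Tree (level-order array): [9, 6, 34, 4, None, 28, 44, None, None, None, None, 37, None, 36]
Compute height bottom-up (empty subtree = -1):
  height(4) = 1 + max(-1, -1) = 0
  height(6) = 1 + max(0, -1) = 1
  height(28) = 1 + max(-1, -1) = 0
  height(36) = 1 + max(-1, -1) = 0
  height(37) = 1 + max(0, -1) = 1
  height(44) = 1 + max(1, -1) = 2
  height(34) = 1 + max(0, 2) = 3
  height(9) = 1 + max(1, 3) = 4
Height = 4


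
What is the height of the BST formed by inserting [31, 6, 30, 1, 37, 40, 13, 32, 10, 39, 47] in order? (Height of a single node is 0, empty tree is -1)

Insertion order: [31, 6, 30, 1, 37, 40, 13, 32, 10, 39, 47]
Tree (level-order array): [31, 6, 37, 1, 30, 32, 40, None, None, 13, None, None, None, 39, 47, 10]
Compute height bottom-up (empty subtree = -1):
  height(1) = 1 + max(-1, -1) = 0
  height(10) = 1 + max(-1, -1) = 0
  height(13) = 1 + max(0, -1) = 1
  height(30) = 1 + max(1, -1) = 2
  height(6) = 1 + max(0, 2) = 3
  height(32) = 1 + max(-1, -1) = 0
  height(39) = 1 + max(-1, -1) = 0
  height(47) = 1 + max(-1, -1) = 0
  height(40) = 1 + max(0, 0) = 1
  height(37) = 1 + max(0, 1) = 2
  height(31) = 1 + max(3, 2) = 4
Height = 4


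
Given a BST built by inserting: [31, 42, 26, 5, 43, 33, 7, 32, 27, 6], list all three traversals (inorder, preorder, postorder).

Tree insertion order: [31, 42, 26, 5, 43, 33, 7, 32, 27, 6]
Tree (level-order array): [31, 26, 42, 5, 27, 33, 43, None, 7, None, None, 32, None, None, None, 6]
Inorder (L, root, R): [5, 6, 7, 26, 27, 31, 32, 33, 42, 43]
Preorder (root, L, R): [31, 26, 5, 7, 6, 27, 42, 33, 32, 43]
Postorder (L, R, root): [6, 7, 5, 27, 26, 32, 33, 43, 42, 31]


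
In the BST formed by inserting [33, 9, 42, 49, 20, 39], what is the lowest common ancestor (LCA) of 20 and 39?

Tree insertion order: [33, 9, 42, 49, 20, 39]
Tree (level-order array): [33, 9, 42, None, 20, 39, 49]
In a BST, the LCA of p=20, q=39 is the first node v on the
root-to-leaf path with p <= v <= q (go left if both < v, right if both > v).
Walk from root:
  at 33: 20 <= 33 <= 39, this is the LCA
LCA = 33


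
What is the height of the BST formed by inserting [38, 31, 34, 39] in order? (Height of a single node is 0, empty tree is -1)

Insertion order: [38, 31, 34, 39]
Tree (level-order array): [38, 31, 39, None, 34]
Compute height bottom-up (empty subtree = -1):
  height(34) = 1 + max(-1, -1) = 0
  height(31) = 1 + max(-1, 0) = 1
  height(39) = 1 + max(-1, -1) = 0
  height(38) = 1 + max(1, 0) = 2
Height = 2


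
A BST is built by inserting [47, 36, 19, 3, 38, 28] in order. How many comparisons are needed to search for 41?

Search path for 41: 47 -> 36 -> 38
Found: False
Comparisons: 3


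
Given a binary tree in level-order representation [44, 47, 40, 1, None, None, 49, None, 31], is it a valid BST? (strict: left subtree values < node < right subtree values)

Level-order array: [44, 47, 40, 1, None, None, 49, None, 31]
Validate using subtree bounds (lo, hi): at each node, require lo < value < hi,
then recurse left with hi=value and right with lo=value.
Preorder trace (stopping at first violation):
  at node 44 with bounds (-inf, +inf): OK
  at node 47 with bounds (-inf, 44): VIOLATION
Node 47 violates its bound: not (-inf < 47 < 44).
Result: Not a valid BST


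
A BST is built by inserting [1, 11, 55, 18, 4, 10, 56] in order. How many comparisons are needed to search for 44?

Search path for 44: 1 -> 11 -> 55 -> 18
Found: False
Comparisons: 4


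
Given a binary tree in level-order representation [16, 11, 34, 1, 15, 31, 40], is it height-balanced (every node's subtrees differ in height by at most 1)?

Tree (level-order array): [16, 11, 34, 1, 15, 31, 40]
Definition: a tree is height-balanced if, at every node, |h(left) - h(right)| <= 1 (empty subtree has height -1).
Bottom-up per-node check:
  node 1: h_left=-1, h_right=-1, diff=0 [OK], height=0
  node 15: h_left=-1, h_right=-1, diff=0 [OK], height=0
  node 11: h_left=0, h_right=0, diff=0 [OK], height=1
  node 31: h_left=-1, h_right=-1, diff=0 [OK], height=0
  node 40: h_left=-1, h_right=-1, diff=0 [OK], height=0
  node 34: h_left=0, h_right=0, diff=0 [OK], height=1
  node 16: h_left=1, h_right=1, diff=0 [OK], height=2
All nodes satisfy the balance condition.
Result: Balanced


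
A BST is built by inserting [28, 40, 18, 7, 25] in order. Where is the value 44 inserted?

Starting tree (level order): [28, 18, 40, 7, 25]
Insertion path: 28 -> 40
Result: insert 44 as right child of 40
Final tree (level order): [28, 18, 40, 7, 25, None, 44]


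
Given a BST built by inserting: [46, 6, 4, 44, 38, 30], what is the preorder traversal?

Tree insertion order: [46, 6, 4, 44, 38, 30]
Tree (level-order array): [46, 6, None, 4, 44, None, None, 38, None, 30]
Preorder traversal: [46, 6, 4, 44, 38, 30]


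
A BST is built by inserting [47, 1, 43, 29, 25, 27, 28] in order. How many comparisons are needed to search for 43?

Search path for 43: 47 -> 1 -> 43
Found: True
Comparisons: 3


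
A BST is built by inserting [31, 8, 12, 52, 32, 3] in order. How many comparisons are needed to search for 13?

Search path for 13: 31 -> 8 -> 12
Found: False
Comparisons: 3


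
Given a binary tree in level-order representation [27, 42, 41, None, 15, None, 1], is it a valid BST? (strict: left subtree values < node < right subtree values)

Level-order array: [27, 42, 41, None, 15, None, 1]
Validate using subtree bounds (lo, hi): at each node, require lo < value < hi,
then recurse left with hi=value and right with lo=value.
Preorder trace (stopping at first violation):
  at node 27 with bounds (-inf, +inf): OK
  at node 42 with bounds (-inf, 27): VIOLATION
Node 42 violates its bound: not (-inf < 42 < 27).
Result: Not a valid BST


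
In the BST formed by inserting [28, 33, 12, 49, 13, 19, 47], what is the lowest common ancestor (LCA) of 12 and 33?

Tree insertion order: [28, 33, 12, 49, 13, 19, 47]
Tree (level-order array): [28, 12, 33, None, 13, None, 49, None, 19, 47]
In a BST, the LCA of p=12, q=33 is the first node v on the
root-to-leaf path with p <= v <= q (go left if both < v, right if both > v).
Walk from root:
  at 28: 12 <= 28 <= 33, this is the LCA
LCA = 28


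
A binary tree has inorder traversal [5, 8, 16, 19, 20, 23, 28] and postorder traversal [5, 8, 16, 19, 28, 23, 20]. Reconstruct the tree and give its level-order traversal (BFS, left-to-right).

Inorder:   [5, 8, 16, 19, 20, 23, 28]
Postorder: [5, 8, 16, 19, 28, 23, 20]
Algorithm: postorder visits root last, so walk postorder right-to-left;
each value is the root of the current inorder slice — split it at that
value, recurse on the right subtree first, then the left.
Recursive splits:
  root=20; inorder splits into left=[5, 8, 16, 19], right=[23, 28]
  root=23; inorder splits into left=[], right=[28]
  root=28; inorder splits into left=[], right=[]
  root=19; inorder splits into left=[5, 8, 16], right=[]
  root=16; inorder splits into left=[5, 8], right=[]
  root=8; inorder splits into left=[5], right=[]
  root=5; inorder splits into left=[], right=[]
Reconstructed level-order: [20, 19, 23, 16, 28, 8, 5]


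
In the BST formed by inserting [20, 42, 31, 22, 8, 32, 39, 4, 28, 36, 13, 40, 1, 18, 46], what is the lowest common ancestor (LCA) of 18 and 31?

Tree insertion order: [20, 42, 31, 22, 8, 32, 39, 4, 28, 36, 13, 40, 1, 18, 46]
Tree (level-order array): [20, 8, 42, 4, 13, 31, 46, 1, None, None, 18, 22, 32, None, None, None, None, None, None, None, 28, None, 39, None, None, 36, 40]
In a BST, the LCA of p=18, q=31 is the first node v on the
root-to-leaf path with p <= v <= q (go left if both < v, right if both > v).
Walk from root:
  at 20: 18 <= 20 <= 31, this is the LCA
LCA = 20


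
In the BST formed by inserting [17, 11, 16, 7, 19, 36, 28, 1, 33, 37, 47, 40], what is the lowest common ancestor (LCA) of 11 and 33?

Tree insertion order: [17, 11, 16, 7, 19, 36, 28, 1, 33, 37, 47, 40]
Tree (level-order array): [17, 11, 19, 7, 16, None, 36, 1, None, None, None, 28, 37, None, None, None, 33, None, 47, None, None, 40]
In a BST, the LCA of p=11, q=33 is the first node v on the
root-to-leaf path with p <= v <= q (go left if both < v, right if both > v).
Walk from root:
  at 17: 11 <= 17 <= 33, this is the LCA
LCA = 17


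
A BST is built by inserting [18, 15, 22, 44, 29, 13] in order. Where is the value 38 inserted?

Starting tree (level order): [18, 15, 22, 13, None, None, 44, None, None, 29]
Insertion path: 18 -> 22 -> 44 -> 29
Result: insert 38 as right child of 29
Final tree (level order): [18, 15, 22, 13, None, None, 44, None, None, 29, None, None, 38]


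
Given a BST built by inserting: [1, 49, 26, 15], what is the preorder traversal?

Tree insertion order: [1, 49, 26, 15]
Tree (level-order array): [1, None, 49, 26, None, 15]
Preorder traversal: [1, 49, 26, 15]


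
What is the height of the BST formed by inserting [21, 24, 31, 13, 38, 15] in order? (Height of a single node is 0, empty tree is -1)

Insertion order: [21, 24, 31, 13, 38, 15]
Tree (level-order array): [21, 13, 24, None, 15, None, 31, None, None, None, 38]
Compute height bottom-up (empty subtree = -1):
  height(15) = 1 + max(-1, -1) = 0
  height(13) = 1 + max(-1, 0) = 1
  height(38) = 1 + max(-1, -1) = 0
  height(31) = 1 + max(-1, 0) = 1
  height(24) = 1 + max(-1, 1) = 2
  height(21) = 1 + max(1, 2) = 3
Height = 3


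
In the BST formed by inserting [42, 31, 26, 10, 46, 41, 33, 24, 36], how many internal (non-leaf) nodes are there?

Tree built from: [42, 31, 26, 10, 46, 41, 33, 24, 36]
Tree (level-order array): [42, 31, 46, 26, 41, None, None, 10, None, 33, None, None, 24, None, 36]
Rule: An internal node has at least one child.
Per-node child counts:
  node 42: 2 child(ren)
  node 31: 2 child(ren)
  node 26: 1 child(ren)
  node 10: 1 child(ren)
  node 24: 0 child(ren)
  node 41: 1 child(ren)
  node 33: 1 child(ren)
  node 36: 0 child(ren)
  node 46: 0 child(ren)
Matching nodes: [42, 31, 26, 10, 41, 33]
Count of internal (non-leaf) nodes: 6


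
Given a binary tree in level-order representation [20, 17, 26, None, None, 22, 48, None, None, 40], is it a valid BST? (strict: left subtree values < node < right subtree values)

Level-order array: [20, 17, 26, None, None, 22, 48, None, None, 40]
Validate using subtree bounds (lo, hi): at each node, require lo < value < hi,
then recurse left with hi=value and right with lo=value.
Preorder trace (stopping at first violation):
  at node 20 with bounds (-inf, +inf): OK
  at node 17 with bounds (-inf, 20): OK
  at node 26 with bounds (20, +inf): OK
  at node 22 with bounds (20, 26): OK
  at node 48 with bounds (26, +inf): OK
  at node 40 with bounds (26, 48): OK
No violation found at any node.
Result: Valid BST


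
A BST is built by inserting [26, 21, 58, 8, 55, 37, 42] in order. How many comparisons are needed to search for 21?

Search path for 21: 26 -> 21
Found: True
Comparisons: 2


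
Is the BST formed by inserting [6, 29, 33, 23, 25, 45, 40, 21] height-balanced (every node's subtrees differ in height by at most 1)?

Tree (level-order array): [6, None, 29, 23, 33, 21, 25, None, 45, None, None, None, None, 40]
Definition: a tree is height-balanced if, at every node, |h(left) - h(right)| <= 1 (empty subtree has height -1).
Bottom-up per-node check:
  node 21: h_left=-1, h_right=-1, diff=0 [OK], height=0
  node 25: h_left=-1, h_right=-1, diff=0 [OK], height=0
  node 23: h_left=0, h_right=0, diff=0 [OK], height=1
  node 40: h_left=-1, h_right=-1, diff=0 [OK], height=0
  node 45: h_left=0, h_right=-1, diff=1 [OK], height=1
  node 33: h_left=-1, h_right=1, diff=2 [FAIL (|-1-1|=2 > 1)], height=2
  node 29: h_left=1, h_right=2, diff=1 [OK], height=3
  node 6: h_left=-1, h_right=3, diff=4 [FAIL (|-1-3|=4 > 1)], height=4
Node 33 violates the condition: |-1 - 1| = 2 > 1.
Result: Not balanced


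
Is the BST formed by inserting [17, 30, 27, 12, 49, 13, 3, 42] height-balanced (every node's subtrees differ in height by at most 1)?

Tree (level-order array): [17, 12, 30, 3, 13, 27, 49, None, None, None, None, None, None, 42]
Definition: a tree is height-balanced if, at every node, |h(left) - h(right)| <= 1 (empty subtree has height -1).
Bottom-up per-node check:
  node 3: h_left=-1, h_right=-1, diff=0 [OK], height=0
  node 13: h_left=-1, h_right=-1, diff=0 [OK], height=0
  node 12: h_left=0, h_right=0, diff=0 [OK], height=1
  node 27: h_left=-1, h_right=-1, diff=0 [OK], height=0
  node 42: h_left=-1, h_right=-1, diff=0 [OK], height=0
  node 49: h_left=0, h_right=-1, diff=1 [OK], height=1
  node 30: h_left=0, h_right=1, diff=1 [OK], height=2
  node 17: h_left=1, h_right=2, diff=1 [OK], height=3
All nodes satisfy the balance condition.
Result: Balanced


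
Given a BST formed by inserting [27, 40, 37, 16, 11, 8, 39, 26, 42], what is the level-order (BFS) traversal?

Tree insertion order: [27, 40, 37, 16, 11, 8, 39, 26, 42]
Tree (level-order array): [27, 16, 40, 11, 26, 37, 42, 8, None, None, None, None, 39]
BFS from the root, enqueuing left then right child of each popped node:
  queue [27] -> pop 27, enqueue [16, 40], visited so far: [27]
  queue [16, 40] -> pop 16, enqueue [11, 26], visited so far: [27, 16]
  queue [40, 11, 26] -> pop 40, enqueue [37, 42], visited so far: [27, 16, 40]
  queue [11, 26, 37, 42] -> pop 11, enqueue [8], visited so far: [27, 16, 40, 11]
  queue [26, 37, 42, 8] -> pop 26, enqueue [none], visited so far: [27, 16, 40, 11, 26]
  queue [37, 42, 8] -> pop 37, enqueue [39], visited so far: [27, 16, 40, 11, 26, 37]
  queue [42, 8, 39] -> pop 42, enqueue [none], visited so far: [27, 16, 40, 11, 26, 37, 42]
  queue [8, 39] -> pop 8, enqueue [none], visited so far: [27, 16, 40, 11, 26, 37, 42, 8]
  queue [39] -> pop 39, enqueue [none], visited so far: [27, 16, 40, 11, 26, 37, 42, 8, 39]
Result: [27, 16, 40, 11, 26, 37, 42, 8, 39]


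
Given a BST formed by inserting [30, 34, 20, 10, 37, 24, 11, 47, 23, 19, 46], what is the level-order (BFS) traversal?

Tree insertion order: [30, 34, 20, 10, 37, 24, 11, 47, 23, 19, 46]
Tree (level-order array): [30, 20, 34, 10, 24, None, 37, None, 11, 23, None, None, 47, None, 19, None, None, 46]
BFS from the root, enqueuing left then right child of each popped node:
  queue [30] -> pop 30, enqueue [20, 34], visited so far: [30]
  queue [20, 34] -> pop 20, enqueue [10, 24], visited so far: [30, 20]
  queue [34, 10, 24] -> pop 34, enqueue [37], visited so far: [30, 20, 34]
  queue [10, 24, 37] -> pop 10, enqueue [11], visited so far: [30, 20, 34, 10]
  queue [24, 37, 11] -> pop 24, enqueue [23], visited so far: [30, 20, 34, 10, 24]
  queue [37, 11, 23] -> pop 37, enqueue [47], visited so far: [30, 20, 34, 10, 24, 37]
  queue [11, 23, 47] -> pop 11, enqueue [19], visited so far: [30, 20, 34, 10, 24, 37, 11]
  queue [23, 47, 19] -> pop 23, enqueue [none], visited so far: [30, 20, 34, 10, 24, 37, 11, 23]
  queue [47, 19] -> pop 47, enqueue [46], visited so far: [30, 20, 34, 10, 24, 37, 11, 23, 47]
  queue [19, 46] -> pop 19, enqueue [none], visited so far: [30, 20, 34, 10, 24, 37, 11, 23, 47, 19]
  queue [46] -> pop 46, enqueue [none], visited so far: [30, 20, 34, 10, 24, 37, 11, 23, 47, 19, 46]
Result: [30, 20, 34, 10, 24, 37, 11, 23, 47, 19, 46]


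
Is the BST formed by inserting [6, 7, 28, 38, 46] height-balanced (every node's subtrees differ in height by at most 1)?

Tree (level-order array): [6, None, 7, None, 28, None, 38, None, 46]
Definition: a tree is height-balanced if, at every node, |h(left) - h(right)| <= 1 (empty subtree has height -1).
Bottom-up per-node check:
  node 46: h_left=-1, h_right=-1, diff=0 [OK], height=0
  node 38: h_left=-1, h_right=0, diff=1 [OK], height=1
  node 28: h_left=-1, h_right=1, diff=2 [FAIL (|-1-1|=2 > 1)], height=2
  node 7: h_left=-1, h_right=2, diff=3 [FAIL (|-1-2|=3 > 1)], height=3
  node 6: h_left=-1, h_right=3, diff=4 [FAIL (|-1-3|=4 > 1)], height=4
Node 28 violates the condition: |-1 - 1| = 2 > 1.
Result: Not balanced


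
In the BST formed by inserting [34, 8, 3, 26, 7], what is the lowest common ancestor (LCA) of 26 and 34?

Tree insertion order: [34, 8, 3, 26, 7]
Tree (level-order array): [34, 8, None, 3, 26, None, 7]
In a BST, the LCA of p=26, q=34 is the first node v on the
root-to-leaf path with p <= v <= q (go left if both < v, right if both > v).
Walk from root:
  at 34: 26 <= 34 <= 34, this is the LCA
LCA = 34


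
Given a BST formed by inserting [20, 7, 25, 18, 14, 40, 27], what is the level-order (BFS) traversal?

Tree insertion order: [20, 7, 25, 18, 14, 40, 27]
Tree (level-order array): [20, 7, 25, None, 18, None, 40, 14, None, 27]
BFS from the root, enqueuing left then right child of each popped node:
  queue [20] -> pop 20, enqueue [7, 25], visited so far: [20]
  queue [7, 25] -> pop 7, enqueue [18], visited so far: [20, 7]
  queue [25, 18] -> pop 25, enqueue [40], visited so far: [20, 7, 25]
  queue [18, 40] -> pop 18, enqueue [14], visited so far: [20, 7, 25, 18]
  queue [40, 14] -> pop 40, enqueue [27], visited so far: [20, 7, 25, 18, 40]
  queue [14, 27] -> pop 14, enqueue [none], visited so far: [20, 7, 25, 18, 40, 14]
  queue [27] -> pop 27, enqueue [none], visited so far: [20, 7, 25, 18, 40, 14, 27]
Result: [20, 7, 25, 18, 40, 14, 27]


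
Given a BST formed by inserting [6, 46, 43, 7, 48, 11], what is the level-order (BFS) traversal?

Tree insertion order: [6, 46, 43, 7, 48, 11]
Tree (level-order array): [6, None, 46, 43, 48, 7, None, None, None, None, 11]
BFS from the root, enqueuing left then right child of each popped node:
  queue [6] -> pop 6, enqueue [46], visited so far: [6]
  queue [46] -> pop 46, enqueue [43, 48], visited so far: [6, 46]
  queue [43, 48] -> pop 43, enqueue [7], visited so far: [6, 46, 43]
  queue [48, 7] -> pop 48, enqueue [none], visited so far: [6, 46, 43, 48]
  queue [7] -> pop 7, enqueue [11], visited so far: [6, 46, 43, 48, 7]
  queue [11] -> pop 11, enqueue [none], visited so far: [6, 46, 43, 48, 7, 11]
Result: [6, 46, 43, 48, 7, 11]


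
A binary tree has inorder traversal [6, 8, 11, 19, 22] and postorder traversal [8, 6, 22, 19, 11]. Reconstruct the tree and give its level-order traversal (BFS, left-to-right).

Inorder:   [6, 8, 11, 19, 22]
Postorder: [8, 6, 22, 19, 11]
Algorithm: postorder visits root last, so walk postorder right-to-left;
each value is the root of the current inorder slice — split it at that
value, recurse on the right subtree first, then the left.
Recursive splits:
  root=11; inorder splits into left=[6, 8], right=[19, 22]
  root=19; inorder splits into left=[], right=[22]
  root=22; inorder splits into left=[], right=[]
  root=6; inorder splits into left=[], right=[8]
  root=8; inorder splits into left=[], right=[]
Reconstructed level-order: [11, 6, 19, 8, 22]


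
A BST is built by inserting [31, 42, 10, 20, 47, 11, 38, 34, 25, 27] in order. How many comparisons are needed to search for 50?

Search path for 50: 31 -> 42 -> 47
Found: False
Comparisons: 3


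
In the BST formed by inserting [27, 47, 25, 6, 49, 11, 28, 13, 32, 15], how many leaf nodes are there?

Tree built from: [27, 47, 25, 6, 49, 11, 28, 13, 32, 15]
Tree (level-order array): [27, 25, 47, 6, None, 28, 49, None, 11, None, 32, None, None, None, 13, None, None, None, 15]
Rule: A leaf has 0 children.
Per-node child counts:
  node 27: 2 child(ren)
  node 25: 1 child(ren)
  node 6: 1 child(ren)
  node 11: 1 child(ren)
  node 13: 1 child(ren)
  node 15: 0 child(ren)
  node 47: 2 child(ren)
  node 28: 1 child(ren)
  node 32: 0 child(ren)
  node 49: 0 child(ren)
Matching nodes: [15, 32, 49]
Count of leaf nodes: 3


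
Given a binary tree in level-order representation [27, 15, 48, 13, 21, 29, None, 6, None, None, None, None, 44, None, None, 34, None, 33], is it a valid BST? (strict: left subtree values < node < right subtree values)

Level-order array: [27, 15, 48, 13, 21, 29, None, 6, None, None, None, None, 44, None, None, 34, None, 33]
Validate using subtree bounds (lo, hi): at each node, require lo < value < hi,
then recurse left with hi=value and right with lo=value.
Preorder trace (stopping at first violation):
  at node 27 with bounds (-inf, +inf): OK
  at node 15 with bounds (-inf, 27): OK
  at node 13 with bounds (-inf, 15): OK
  at node 6 with bounds (-inf, 13): OK
  at node 21 with bounds (15, 27): OK
  at node 48 with bounds (27, +inf): OK
  at node 29 with bounds (27, 48): OK
  at node 44 with bounds (29, 48): OK
  at node 34 with bounds (29, 44): OK
  at node 33 with bounds (29, 34): OK
No violation found at any node.
Result: Valid BST


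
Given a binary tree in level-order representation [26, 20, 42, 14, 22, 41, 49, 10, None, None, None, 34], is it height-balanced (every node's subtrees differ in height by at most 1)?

Tree (level-order array): [26, 20, 42, 14, 22, 41, 49, 10, None, None, None, 34]
Definition: a tree is height-balanced if, at every node, |h(left) - h(right)| <= 1 (empty subtree has height -1).
Bottom-up per-node check:
  node 10: h_left=-1, h_right=-1, diff=0 [OK], height=0
  node 14: h_left=0, h_right=-1, diff=1 [OK], height=1
  node 22: h_left=-1, h_right=-1, diff=0 [OK], height=0
  node 20: h_left=1, h_right=0, diff=1 [OK], height=2
  node 34: h_left=-1, h_right=-1, diff=0 [OK], height=0
  node 41: h_left=0, h_right=-1, diff=1 [OK], height=1
  node 49: h_left=-1, h_right=-1, diff=0 [OK], height=0
  node 42: h_left=1, h_right=0, diff=1 [OK], height=2
  node 26: h_left=2, h_right=2, diff=0 [OK], height=3
All nodes satisfy the balance condition.
Result: Balanced


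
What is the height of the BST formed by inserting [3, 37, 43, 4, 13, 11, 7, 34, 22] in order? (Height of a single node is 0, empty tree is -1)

Insertion order: [3, 37, 43, 4, 13, 11, 7, 34, 22]
Tree (level-order array): [3, None, 37, 4, 43, None, 13, None, None, 11, 34, 7, None, 22]
Compute height bottom-up (empty subtree = -1):
  height(7) = 1 + max(-1, -1) = 0
  height(11) = 1 + max(0, -1) = 1
  height(22) = 1 + max(-1, -1) = 0
  height(34) = 1 + max(0, -1) = 1
  height(13) = 1 + max(1, 1) = 2
  height(4) = 1 + max(-1, 2) = 3
  height(43) = 1 + max(-1, -1) = 0
  height(37) = 1 + max(3, 0) = 4
  height(3) = 1 + max(-1, 4) = 5
Height = 5


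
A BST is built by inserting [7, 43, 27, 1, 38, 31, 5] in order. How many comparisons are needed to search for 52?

Search path for 52: 7 -> 43
Found: False
Comparisons: 2


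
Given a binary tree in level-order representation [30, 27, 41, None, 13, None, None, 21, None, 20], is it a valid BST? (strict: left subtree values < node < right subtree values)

Level-order array: [30, 27, 41, None, 13, None, None, 21, None, 20]
Validate using subtree bounds (lo, hi): at each node, require lo < value < hi,
then recurse left with hi=value and right with lo=value.
Preorder trace (stopping at first violation):
  at node 30 with bounds (-inf, +inf): OK
  at node 27 with bounds (-inf, 30): OK
  at node 13 with bounds (27, 30): VIOLATION
Node 13 violates its bound: not (27 < 13 < 30).
Result: Not a valid BST


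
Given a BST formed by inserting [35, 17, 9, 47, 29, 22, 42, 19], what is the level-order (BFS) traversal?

Tree insertion order: [35, 17, 9, 47, 29, 22, 42, 19]
Tree (level-order array): [35, 17, 47, 9, 29, 42, None, None, None, 22, None, None, None, 19]
BFS from the root, enqueuing left then right child of each popped node:
  queue [35] -> pop 35, enqueue [17, 47], visited so far: [35]
  queue [17, 47] -> pop 17, enqueue [9, 29], visited so far: [35, 17]
  queue [47, 9, 29] -> pop 47, enqueue [42], visited so far: [35, 17, 47]
  queue [9, 29, 42] -> pop 9, enqueue [none], visited so far: [35, 17, 47, 9]
  queue [29, 42] -> pop 29, enqueue [22], visited so far: [35, 17, 47, 9, 29]
  queue [42, 22] -> pop 42, enqueue [none], visited so far: [35, 17, 47, 9, 29, 42]
  queue [22] -> pop 22, enqueue [19], visited so far: [35, 17, 47, 9, 29, 42, 22]
  queue [19] -> pop 19, enqueue [none], visited so far: [35, 17, 47, 9, 29, 42, 22, 19]
Result: [35, 17, 47, 9, 29, 42, 22, 19]


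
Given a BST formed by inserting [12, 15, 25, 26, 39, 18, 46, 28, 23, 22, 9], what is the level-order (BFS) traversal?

Tree insertion order: [12, 15, 25, 26, 39, 18, 46, 28, 23, 22, 9]
Tree (level-order array): [12, 9, 15, None, None, None, 25, 18, 26, None, 23, None, 39, 22, None, 28, 46]
BFS from the root, enqueuing left then right child of each popped node:
  queue [12] -> pop 12, enqueue [9, 15], visited so far: [12]
  queue [9, 15] -> pop 9, enqueue [none], visited so far: [12, 9]
  queue [15] -> pop 15, enqueue [25], visited so far: [12, 9, 15]
  queue [25] -> pop 25, enqueue [18, 26], visited so far: [12, 9, 15, 25]
  queue [18, 26] -> pop 18, enqueue [23], visited so far: [12, 9, 15, 25, 18]
  queue [26, 23] -> pop 26, enqueue [39], visited so far: [12, 9, 15, 25, 18, 26]
  queue [23, 39] -> pop 23, enqueue [22], visited so far: [12, 9, 15, 25, 18, 26, 23]
  queue [39, 22] -> pop 39, enqueue [28, 46], visited so far: [12, 9, 15, 25, 18, 26, 23, 39]
  queue [22, 28, 46] -> pop 22, enqueue [none], visited so far: [12, 9, 15, 25, 18, 26, 23, 39, 22]
  queue [28, 46] -> pop 28, enqueue [none], visited so far: [12, 9, 15, 25, 18, 26, 23, 39, 22, 28]
  queue [46] -> pop 46, enqueue [none], visited so far: [12, 9, 15, 25, 18, 26, 23, 39, 22, 28, 46]
Result: [12, 9, 15, 25, 18, 26, 23, 39, 22, 28, 46]


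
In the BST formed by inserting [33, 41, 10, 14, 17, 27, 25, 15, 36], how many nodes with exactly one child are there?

Tree built from: [33, 41, 10, 14, 17, 27, 25, 15, 36]
Tree (level-order array): [33, 10, 41, None, 14, 36, None, None, 17, None, None, 15, 27, None, None, 25]
Rule: These are nodes with exactly 1 non-null child.
Per-node child counts:
  node 33: 2 child(ren)
  node 10: 1 child(ren)
  node 14: 1 child(ren)
  node 17: 2 child(ren)
  node 15: 0 child(ren)
  node 27: 1 child(ren)
  node 25: 0 child(ren)
  node 41: 1 child(ren)
  node 36: 0 child(ren)
Matching nodes: [10, 14, 27, 41]
Count of nodes with exactly one child: 4


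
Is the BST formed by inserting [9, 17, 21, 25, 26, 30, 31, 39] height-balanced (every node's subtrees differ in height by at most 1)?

Tree (level-order array): [9, None, 17, None, 21, None, 25, None, 26, None, 30, None, 31, None, 39]
Definition: a tree is height-balanced if, at every node, |h(left) - h(right)| <= 1 (empty subtree has height -1).
Bottom-up per-node check:
  node 39: h_left=-1, h_right=-1, diff=0 [OK], height=0
  node 31: h_left=-1, h_right=0, diff=1 [OK], height=1
  node 30: h_left=-1, h_right=1, diff=2 [FAIL (|-1-1|=2 > 1)], height=2
  node 26: h_left=-1, h_right=2, diff=3 [FAIL (|-1-2|=3 > 1)], height=3
  node 25: h_left=-1, h_right=3, diff=4 [FAIL (|-1-3|=4 > 1)], height=4
  node 21: h_left=-1, h_right=4, diff=5 [FAIL (|-1-4|=5 > 1)], height=5
  node 17: h_left=-1, h_right=5, diff=6 [FAIL (|-1-5|=6 > 1)], height=6
  node 9: h_left=-1, h_right=6, diff=7 [FAIL (|-1-6|=7 > 1)], height=7
Node 30 violates the condition: |-1 - 1| = 2 > 1.
Result: Not balanced


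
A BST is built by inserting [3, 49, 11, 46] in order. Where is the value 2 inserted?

Starting tree (level order): [3, None, 49, 11, None, None, 46]
Insertion path: 3
Result: insert 2 as left child of 3
Final tree (level order): [3, 2, 49, None, None, 11, None, None, 46]


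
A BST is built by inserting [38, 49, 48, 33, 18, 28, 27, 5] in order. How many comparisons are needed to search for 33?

Search path for 33: 38 -> 33
Found: True
Comparisons: 2


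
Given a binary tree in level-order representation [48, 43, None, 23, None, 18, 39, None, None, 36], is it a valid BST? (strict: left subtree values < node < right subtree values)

Level-order array: [48, 43, None, 23, None, 18, 39, None, None, 36]
Validate using subtree bounds (lo, hi): at each node, require lo < value < hi,
then recurse left with hi=value and right with lo=value.
Preorder trace (stopping at first violation):
  at node 48 with bounds (-inf, +inf): OK
  at node 43 with bounds (-inf, 48): OK
  at node 23 with bounds (-inf, 43): OK
  at node 18 with bounds (-inf, 23): OK
  at node 39 with bounds (23, 43): OK
  at node 36 with bounds (23, 39): OK
No violation found at any node.
Result: Valid BST


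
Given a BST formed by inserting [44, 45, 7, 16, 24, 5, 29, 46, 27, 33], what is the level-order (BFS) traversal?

Tree insertion order: [44, 45, 7, 16, 24, 5, 29, 46, 27, 33]
Tree (level-order array): [44, 7, 45, 5, 16, None, 46, None, None, None, 24, None, None, None, 29, 27, 33]
BFS from the root, enqueuing left then right child of each popped node:
  queue [44] -> pop 44, enqueue [7, 45], visited so far: [44]
  queue [7, 45] -> pop 7, enqueue [5, 16], visited so far: [44, 7]
  queue [45, 5, 16] -> pop 45, enqueue [46], visited so far: [44, 7, 45]
  queue [5, 16, 46] -> pop 5, enqueue [none], visited so far: [44, 7, 45, 5]
  queue [16, 46] -> pop 16, enqueue [24], visited so far: [44, 7, 45, 5, 16]
  queue [46, 24] -> pop 46, enqueue [none], visited so far: [44, 7, 45, 5, 16, 46]
  queue [24] -> pop 24, enqueue [29], visited so far: [44, 7, 45, 5, 16, 46, 24]
  queue [29] -> pop 29, enqueue [27, 33], visited so far: [44, 7, 45, 5, 16, 46, 24, 29]
  queue [27, 33] -> pop 27, enqueue [none], visited so far: [44, 7, 45, 5, 16, 46, 24, 29, 27]
  queue [33] -> pop 33, enqueue [none], visited so far: [44, 7, 45, 5, 16, 46, 24, 29, 27, 33]
Result: [44, 7, 45, 5, 16, 46, 24, 29, 27, 33]


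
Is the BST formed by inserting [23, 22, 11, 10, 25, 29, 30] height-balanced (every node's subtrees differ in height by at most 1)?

Tree (level-order array): [23, 22, 25, 11, None, None, 29, 10, None, None, 30]
Definition: a tree is height-balanced if, at every node, |h(left) - h(right)| <= 1 (empty subtree has height -1).
Bottom-up per-node check:
  node 10: h_left=-1, h_right=-1, diff=0 [OK], height=0
  node 11: h_left=0, h_right=-1, diff=1 [OK], height=1
  node 22: h_left=1, h_right=-1, diff=2 [FAIL (|1--1|=2 > 1)], height=2
  node 30: h_left=-1, h_right=-1, diff=0 [OK], height=0
  node 29: h_left=-1, h_right=0, diff=1 [OK], height=1
  node 25: h_left=-1, h_right=1, diff=2 [FAIL (|-1-1|=2 > 1)], height=2
  node 23: h_left=2, h_right=2, diff=0 [OK], height=3
Node 22 violates the condition: |1 - -1| = 2 > 1.
Result: Not balanced


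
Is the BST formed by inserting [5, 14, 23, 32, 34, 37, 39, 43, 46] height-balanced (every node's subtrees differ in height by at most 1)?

Tree (level-order array): [5, None, 14, None, 23, None, 32, None, 34, None, 37, None, 39, None, 43, None, 46]
Definition: a tree is height-balanced if, at every node, |h(left) - h(right)| <= 1 (empty subtree has height -1).
Bottom-up per-node check:
  node 46: h_left=-1, h_right=-1, diff=0 [OK], height=0
  node 43: h_left=-1, h_right=0, diff=1 [OK], height=1
  node 39: h_left=-1, h_right=1, diff=2 [FAIL (|-1-1|=2 > 1)], height=2
  node 37: h_left=-1, h_right=2, diff=3 [FAIL (|-1-2|=3 > 1)], height=3
  node 34: h_left=-1, h_right=3, diff=4 [FAIL (|-1-3|=4 > 1)], height=4
  node 32: h_left=-1, h_right=4, diff=5 [FAIL (|-1-4|=5 > 1)], height=5
  node 23: h_left=-1, h_right=5, diff=6 [FAIL (|-1-5|=6 > 1)], height=6
  node 14: h_left=-1, h_right=6, diff=7 [FAIL (|-1-6|=7 > 1)], height=7
  node 5: h_left=-1, h_right=7, diff=8 [FAIL (|-1-7|=8 > 1)], height=8
Node 39 violates the condition: |-1 - 1| = 2 > 1.
Result: Not balanced


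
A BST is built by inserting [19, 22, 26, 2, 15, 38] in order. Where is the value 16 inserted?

Starting tree (level order): [19, 2, 22, None, 15, None, 26, None, None, None, 38]
Insertion path: 19 -> 2 -> 15
Result: insert 16 as right child of 15
Final tree (level order): [19, 2, 22, None, 15, None, 26, None, 16, None, 38]


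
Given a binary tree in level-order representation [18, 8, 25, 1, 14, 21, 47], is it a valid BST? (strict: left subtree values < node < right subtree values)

Level-order array: [18, 8, 25, 1, 14, 21, 47]
Validate using subtree bounds (lo, hi): at each node, require lo < value < hi,
then recurse left with hi=value and right with lo=value.
Preorder trace (stopping at first violation):
  at node 18 with bounds (-inf, +inf): OK
  at node 8 with bounds (-inf, 18): OK
  at node 1 with bounds (-inf, 8): OK
  at node 14 with bounds (8, 18): OK
  at node 25 with bounds (18, +inf): OK
  at node 21 with bounds (18, 25): OK
  at node 47 with bounds (25, +inf): OK
No violation found at any node.
Result: Valid BST


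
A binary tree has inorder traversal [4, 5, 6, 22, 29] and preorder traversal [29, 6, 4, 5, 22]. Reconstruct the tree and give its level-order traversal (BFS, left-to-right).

Inorder:  [4, 5, 6, 22, 29]
Preorder: [29, 6, 4, 5, 22]
Algorithm: preorder visits root first, so consume preorder in order;
for each root, split the current inorder slice at that value into
left-subtree inorder and right-subtree inorder, then recurse.
Recursive splits:
  root=29; inorder splits into left=[4, 5, 6, 22], right=[]
  root=6; inorder splits into left=[4, 5], right=[22]
  root=4; inorder splits into left=[], right=[5]
  root=5; inorder splits into left=[], right=[]
  root=22; inorder splits into left=[], right=[]
Reconstructed level-order: [29, 6, 4, 22, 5]


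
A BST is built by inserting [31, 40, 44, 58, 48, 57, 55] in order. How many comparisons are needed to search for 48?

Search path for 48: 31 -> 40 -> 44 -> 58 -> 48
Found: True
Comparisons: 5


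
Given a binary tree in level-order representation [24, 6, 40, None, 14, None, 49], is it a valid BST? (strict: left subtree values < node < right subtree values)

Level-order array: [24, 6, 40, None, 14, None, 49]
Validate using subtree bounds (lo, hi): at each node, require lo < value < hi,
then recurse left with hi=value and right with lo=value.
Preorder trace (stopping at first violation):
  at node 24 with bounds (-inf, +inf): OK
  at node 6 with bounds (-inf, 24): OK
  at node 14 with bounds (6, 24): OK
  at node 40 with bounds (24, +inf): OK
  at node 49 with bounds (40, +inf): OK
No violation found at any node.
Result: Valid BST


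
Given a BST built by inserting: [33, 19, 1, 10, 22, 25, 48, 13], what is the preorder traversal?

Tree insertion order: [33, 19, 1, 10, 22, 25, 48, 13]
Tree (level-order array): [33, 19, 48, 1, 22, None, None, None, 10, None, 25, None, 13]
Preorder traversal: [33, 19, 1, 10, 13, 22, 25, 48]


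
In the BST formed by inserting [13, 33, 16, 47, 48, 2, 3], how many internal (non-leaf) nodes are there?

Tree built from: [13, 33, 16, 47, 48, 2, 3]
Tree (level-order array): [13, 2, 33, None, 3, 16, 47, None, None, None, None, None, 48]
Rule: An internal node has at least one child.
Per-node child counts:
  node 13: 2 child(ren)
  node 2: 1 child(ren)
  node 3: 0 child(ren)
  node 33: 2 child(ren)
  node 16: 0 child(ren)
  node 47: 1 child(ren)
  node 48: 0 child(ren)
Matching nodes: [13, 2, 33, 47]
Count of internal (non-leaf) nodes: 4


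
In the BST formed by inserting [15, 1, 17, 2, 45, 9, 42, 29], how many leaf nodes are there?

Tree built from: [15, 1, 17, 2, 45, 9, 42, 29]
Tree (level-order array): [15, 1, 17, None, 2, None, 45, None, 9, 42, None, None, None, 29]
Rule: A leaf has 0 children.
Per-node child counts:
  node 15: 2 child(ren)
  node 1: 1 child(ren)
  node 2: 1 child(ren)
  node 9: 0 child(ren)
  node 17: 1 child(ren)
  node 45: 1 child(ren)
  node 42: 1 child(ren)
  node 29: 0 child(ren)
Matching nodes: [9, 29]
Count of leaf nodes: 2


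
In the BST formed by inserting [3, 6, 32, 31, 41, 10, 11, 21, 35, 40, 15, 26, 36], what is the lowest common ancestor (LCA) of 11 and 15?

Tree insertion order: [3, 6, 32, 31, 41, 10, 11, 21, 35, 40, 15, 26, 36]
Tree (level-order array): [3, None, 6, None, 32, 31, 41, 10, None, 35, None, None, 11, None, 40, None, 21, 36, None, 15, 26]
In a BST, the LCA of p=11, q=15 is the first node v on the
root-to-leaf path with p <= v <= q (go left if both < v, right if both > v).
Walk from root:
  at 3: both 11 and 15 > 3, go right
  at 6: both 11 and 15 > 6, go right
  at 32: both 11 and 15 < 32, go left
  at 31: both 11 and 15 < 31, go left
  at 10: both 11 and 15 > 10, go right
  at 11: 11 <= 11 <= 15, this is the LCA
LCA = 11


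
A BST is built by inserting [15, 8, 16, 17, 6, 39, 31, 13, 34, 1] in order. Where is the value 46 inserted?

Starting tree (level order): [15, 8, 16, 6, 13, None, 17, 1, None, None, None, None, 39, None, None, 31, None, None, 34]
Insertion path: 15 -> 16 -> 17 -> 39
Result: insert 46 as right child of 39
Final tree (level order): [15, 8, 16, 6, 13, None, 17, 1, None, None, None, None, 39, None, None, 31, 46, None, 34]


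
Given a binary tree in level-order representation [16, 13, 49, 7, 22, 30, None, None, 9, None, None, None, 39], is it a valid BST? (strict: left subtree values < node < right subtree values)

Level-order array: [16, 13, 49, 7, 22, 30, None, None, 9, None, None, None, 39]
Validate using subtree bounds (lo, hi): at each node, require lo < value < hi,
then recurse left with hi=value and right with lo=value.
Preorder trace (stopping at first violation):
  at node 16 with bounds (-inf, +inf): OK
  at node 13 with bounds (-inf, 16): OK
  at node 7 with bounds (-inf, 13): OK
  at node 9 with bounds (7, 13): OK
  at node 22 with bounds (13, 16): VIOLATION
Node 22 violates its bound: not (13 < 22 < 16).
Result: Not a valid BST


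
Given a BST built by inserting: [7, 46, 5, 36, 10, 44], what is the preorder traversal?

Tree insertion order: [7, 46, 5, 36, 10, 44]
Tree (level-order array): [7, 5, 46, None, None, 36, None, 10, 44]
Preorder traversal: [7, 5, 46, 36, 10, 44]
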